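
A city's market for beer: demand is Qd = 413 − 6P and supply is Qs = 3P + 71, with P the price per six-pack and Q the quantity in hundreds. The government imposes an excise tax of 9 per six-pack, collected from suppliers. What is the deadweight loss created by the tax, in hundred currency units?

Deadweight loss = 81 hundred.

Without the tax, 413 − 6P = 3P + 71 gives 9P = 342, so P* = 38 and Q* = 185.
With the tax collected from suppliers, supply shifts: Qs = 3(P − 9) + 71.
New equilibrium: buyers pay 41, suppliers receive 32, Q = 167. (Wedge: Pb − Ps = 9.)
Quantity falls by |ΔQ| = |185 − 167| = 18.
DWL = ½ · t · |ΔQ| = ½ · 9 · 18 = 81.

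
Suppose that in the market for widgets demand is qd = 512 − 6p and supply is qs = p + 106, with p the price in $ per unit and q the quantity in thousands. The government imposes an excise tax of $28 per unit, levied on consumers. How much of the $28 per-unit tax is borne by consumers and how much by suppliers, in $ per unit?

Without the tax, 512 − 6p = p + 106 gives 7p = 406, so p* = $58 and q* = 164.
With the tax collected from consumers, demand (in seller-price terms) shifts: qd = 512 − 6(p + 28).
New equilibrium: consumers pay $62, suppliers receive $34, q = 140. (Wedge: pb − ps = 28.)
Burden on consumers: $4; on suppliers: $24. (They sum to $28.)
The less price-elastic side of the market bears the larger share of a per-unit tax.

Consumers bear $4 per unit; suppliers bear $24 per unit.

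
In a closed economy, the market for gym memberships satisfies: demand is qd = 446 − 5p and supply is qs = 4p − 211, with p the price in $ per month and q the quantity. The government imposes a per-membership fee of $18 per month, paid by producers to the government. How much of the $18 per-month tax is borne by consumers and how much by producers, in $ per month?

Consumers bear $8 per month; producers bear $10 per month.

Without the tax, 446 − 5p = 4p − 211 gives 9p = 657, so p* = $73 and q* = 81.
With the tax collected from producers, supply shifts: qs = 4(p − 18) − 211.
Solving gives q = 41 with consumers paying $81 and producers receiving $63 (the $18 wedge).
Burden on consumers: $8; on producers: $10. (They sum to $18.)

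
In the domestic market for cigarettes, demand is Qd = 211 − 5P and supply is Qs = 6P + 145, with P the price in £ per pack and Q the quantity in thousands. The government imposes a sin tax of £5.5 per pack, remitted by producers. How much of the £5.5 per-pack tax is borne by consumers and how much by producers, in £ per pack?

Consumers bear £3 per pack; producers bear £2.5 per pack.

Without the tax, 211 − 5P = 6P + 145 gives 11P = 66, so P* = £6 and Q* = 181.
With the tax collected from producers, supply shifts: Qs = 6(P − 5.5) + 145.
Solving gives Q = 166 with consumers paying £9 and producers receiving £3.5 (the £5.5 wedge).
Burden on consumers: £3; on producers: £2.5. (They sum to £5.5.)
The less price-elastic side of the market bears the larger share of a per-unit tax.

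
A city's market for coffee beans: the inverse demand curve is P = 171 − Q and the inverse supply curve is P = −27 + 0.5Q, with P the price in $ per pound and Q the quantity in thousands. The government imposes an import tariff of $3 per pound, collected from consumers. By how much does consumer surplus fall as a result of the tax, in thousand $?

Inverting to Q(P) form: Qd = 171 − P; Qs = 2P + 54.
Without the tax, 171 − P = 2P + 54 gives 3P = 117, so P* = $39 and Q* = 132.
With the tax collected from consumers, demand (in seller-price terms) shifts: Qd = 171 − (P + 3).
Solving gives Q = 130 with consumers paying $41 and sellers receiving $38 (the $3 wedge).
ΔCS is the trapezoid between Q = 130 and Q = 132 of height $2: ½ · (132 + 130) · 2 = $262.

Consumer surplus falls by $262 thousand.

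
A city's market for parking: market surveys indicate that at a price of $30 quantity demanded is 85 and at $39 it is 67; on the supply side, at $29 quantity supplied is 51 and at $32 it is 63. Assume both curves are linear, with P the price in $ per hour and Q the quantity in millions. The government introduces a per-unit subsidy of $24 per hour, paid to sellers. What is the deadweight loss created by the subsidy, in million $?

Demand slope: (67 − 85)/(39 − 30) = -2, so Qd = 145 − 2P.
Supply slope: (63 − 51)/(32 − 29) = 4, so Qs = 4P − 65.
Without the subsidy, 145 − 2P = 4P − 65 gives 6P = 210, so P* = $35 and Q* = 75.
With a per-unit subsidy paid to sellers, each receives P + 24 per unit sold, so supply becomes Qs = 4(P + 24) − 65.
Solving gives Q = 107 with buyers paying $19 and sellers receiving $43 (the $24 wedge).
Quantity rises by |ΔQ| = |75 − 107| = 32.
DWL = ½ · t · |ΔQ| = ½ · 24 · 32 = $384.

Deadweight loss = $384 million.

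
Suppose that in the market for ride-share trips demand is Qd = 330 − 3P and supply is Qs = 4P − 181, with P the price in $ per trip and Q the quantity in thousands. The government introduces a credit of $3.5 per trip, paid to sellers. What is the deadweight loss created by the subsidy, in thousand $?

Deadweight loss = $10.5 thousand.

Without the subsidy, 330 − 3P = 4P − 181 gives 7P = 511, so P* = $73 and Q* = 111.
With a per-unit subsidy paid to sellers, each receives P + 3.5 per unit sold, so supply becomes Qs = 4(P + 3.5) − 181.
New equilibrium: buyers pay $71, sellers receive $74.5, Q = 117. (Wedge: Pb − Ps = −3.5.)
Quantity rises by |ΔQ| = |111 − 117| = 6.
DWL = ½ · t · |ΔQ| = ½ · 3.5 · 6 = $10.5.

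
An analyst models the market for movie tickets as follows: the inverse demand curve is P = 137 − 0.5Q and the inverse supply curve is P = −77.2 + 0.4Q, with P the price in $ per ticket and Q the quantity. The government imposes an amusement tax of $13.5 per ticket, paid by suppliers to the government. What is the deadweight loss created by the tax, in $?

Inverting to Q(P) form: Qd = 274 − 2P; Qs = 2.5P + 193.
Without the tax, 274 − 2P = 2.5P + 193 gives 4.5P = 81, so P* = $18 and Q* = 238.
With the tax collected from suppliers, supply shifts: Qs = 2.5(P − 13.5) + 193.
Solving gives Q = 223 with buyers paying $25.5 and suppliers receiving $12 (the $13.5 wedge).
Quantity falls by |ΔQ| = |238 − 223| = 15.
DWL = ½ · t · |ΔQ| = ½ · 13.5 · 15 = $101.25.

Deadweight loss = $101.25.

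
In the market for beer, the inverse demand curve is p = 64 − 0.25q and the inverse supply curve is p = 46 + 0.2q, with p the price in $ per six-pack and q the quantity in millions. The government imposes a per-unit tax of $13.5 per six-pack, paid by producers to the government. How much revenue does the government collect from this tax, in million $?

Rewrite in direct form: qd = 256 − 4p and qs = 5p − 230.
Before the tax: set 256 − 4p = 5p − 230 → p* = $54, q* = 40.
With the tax collected from producers, supply shifts: qs = 5(p − 13.5) − 230.
Solving gives q = 10 with consumers paying $61.5 and producers receiving $48 (the $13.5 wedge).
Revenue = t · Q = 13.5 · 10 = $135.

Tax revenue = $135 million.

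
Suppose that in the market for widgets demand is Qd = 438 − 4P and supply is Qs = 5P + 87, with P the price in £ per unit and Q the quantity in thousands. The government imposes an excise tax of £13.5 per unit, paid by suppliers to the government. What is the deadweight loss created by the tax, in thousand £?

Deadweight loss = £202.5 thousand.

Without the tax, 438 − 4P = 5P + 87 gives 9P = 351, so P* = £39 and Q* = 282.
With the tax collected from suppliers, supply shifts: Qs = 5(P − 13.5) + 87.
New equilibrium: consumers pay £46.5, suppliers receive £33, Q = 252. (Wedge: Pb − Ps = 13.5.)
Quantity falls by |ΔQ| = |282 − 252| = 30.
DWL = ½ · t · |ΔQ| = ½ · 13.5 · 30 = £202.5.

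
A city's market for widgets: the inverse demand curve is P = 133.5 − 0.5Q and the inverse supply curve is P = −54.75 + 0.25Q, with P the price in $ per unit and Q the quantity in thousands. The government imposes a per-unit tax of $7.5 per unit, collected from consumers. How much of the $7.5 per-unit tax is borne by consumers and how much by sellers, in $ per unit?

Inverting to Q(P) form: Qd = 267 − 2P; Qs = 4P + 219.
Without the tax, 267 − 2P = 4P + 219 gives 6P = 48, so P* = $8 and Q* = 251.
With the tax collected from consumers, demand (in seller-price terms) shifts: Qd = 267 − 2(P + 7.5).
Solving gives Q = 241 with consumers paying $13 and sellers receiving $5.5 (the $7.5 wedge).
Burden on consumers: $5; on sellers: $2.5. (They sum to $7.5.)
The less price-elastic side of the market bears the larger share of a per-unit tax.

Consumers bear $5 per unit; sellers bear $2.5 per unit.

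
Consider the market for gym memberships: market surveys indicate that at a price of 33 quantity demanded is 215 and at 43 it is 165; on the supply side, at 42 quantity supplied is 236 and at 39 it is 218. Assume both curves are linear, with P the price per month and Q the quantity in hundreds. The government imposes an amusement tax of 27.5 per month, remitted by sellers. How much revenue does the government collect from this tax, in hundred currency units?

Tax revenue = 3437.5 hundred.

Demand slope: (165 − 215)/(43 − 33) = -5, so Qd = 380 − 5P.
Supply slope: (218 − 236)/(39 − 42) = 6, so Qs = 6P − 16.
Before the tax: set 380 − 5P = 6P − 16 → P* = 36, Q* = 200.
With the tax collected from sellers, supply shifts: Qs = 6(P − 27.5) − 16.
Solving gives Q = 125 with consumers paying 51 and sellers receiving 23.5 (the 27.5 wedge).
Revenue = t · Q = 27.5 · 125 = 3437.5.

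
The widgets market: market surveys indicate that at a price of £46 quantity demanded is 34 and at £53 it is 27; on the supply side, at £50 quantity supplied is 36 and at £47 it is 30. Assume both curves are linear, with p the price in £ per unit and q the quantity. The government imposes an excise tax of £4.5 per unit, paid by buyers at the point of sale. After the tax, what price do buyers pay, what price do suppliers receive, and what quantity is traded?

Buyers pay £51; suppliers receive £46.5; quantity = 29.

Demand slope: (27 − 34)/(53 − 46) = -1, so qd = 80 − p.
Supply slope: (30 − 36)/(47 − 50) = 2, so qs = 2p − 64.
Before the tax: set 80 − p = 2p − 64 → p* = £48, q* = 32.
With the tax collected from buyers, demand (in seller-price terms) shifts: qd = 80 − (p + 4.5).
New equilibrium: buyers pay £51, suppliers receive £46.5, q = 29. (Wedge: pb − ps = 4.5.)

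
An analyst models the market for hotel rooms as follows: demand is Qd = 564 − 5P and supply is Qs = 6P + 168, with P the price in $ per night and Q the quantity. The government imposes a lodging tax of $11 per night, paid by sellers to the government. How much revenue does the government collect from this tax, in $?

Without the tax, 564 − 5P = 6P + 168 gives 11P = 396, so P* = $36 and Q* = 384.
With the tax collected from sellers, supply shifts: Qs = 6(P − 11) + 168.
New equilibrium: consumers pay $42, sellers receive $31, Q = 354. (Wedge: Pb − Ps = 11.)
Revenue = t · Q = 11 · 354 = $3894.

Tax revenue = $3894.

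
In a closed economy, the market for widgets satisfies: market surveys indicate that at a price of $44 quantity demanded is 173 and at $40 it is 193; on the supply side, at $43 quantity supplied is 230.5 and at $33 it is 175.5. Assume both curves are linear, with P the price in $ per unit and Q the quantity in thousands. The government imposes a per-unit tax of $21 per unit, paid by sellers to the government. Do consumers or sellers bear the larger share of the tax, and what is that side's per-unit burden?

Demand slope: (193 − 173)/(40 − 44) = -5, so Qd = 393 − 5P.
Supply slope: (175.5 − 230.5)/(33 − 43) = 5.5, so Qs = 5.5P − 6.
Without the tax, 393 − 5P = 5.5P − 6 gives 10.5P = 399, so P* = $38 and Q* = 203.
With the tax collected from sellers, supply shifts: Qs = 5.5(P − 21) − 6.
Solving gives Q = 148 with consumers paying $49 and sellers receiving $28 (the $21 wedge).
Per-unit burden: consumers $11, sellers $10.
Consumers take the larger share because demand is less price-elastic here (demand slope 5 vs supply slope 5.5).

Consumers bear the larger share: $11 per unit.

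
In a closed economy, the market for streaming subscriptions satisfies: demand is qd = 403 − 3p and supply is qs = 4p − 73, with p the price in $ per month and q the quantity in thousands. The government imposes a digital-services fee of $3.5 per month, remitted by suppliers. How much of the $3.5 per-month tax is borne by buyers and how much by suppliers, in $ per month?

Buyers bear $2 per month; suppliers bear $1.5 per month.

Without the tax, 403 − 3p = 4p − 73 gives 7p = 476, so p* = $68 and q* = 199.
With the tax collected from suppliers, supply shifts: qs = 4(p − 3.5) − 73.
Solving gives q = 193 with buyers paying $70 and suppliers receiving $66.5 (the $3.5 wedge).
Burden on buyers: $2; on suppliers: $1.5. (They sum to $3.5.)
The less price-elastic side of the market bears the larger share of a per-unit tax.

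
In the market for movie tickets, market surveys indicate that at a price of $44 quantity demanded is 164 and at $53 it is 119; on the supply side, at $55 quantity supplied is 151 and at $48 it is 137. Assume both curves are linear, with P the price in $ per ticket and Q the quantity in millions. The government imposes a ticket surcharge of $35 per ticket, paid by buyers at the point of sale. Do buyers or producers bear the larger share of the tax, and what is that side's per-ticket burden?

Producers bear the larger share: $25 per ticket.

Demand slope: (119 − 164)/(53 − 44) = -5, so Qd = 384 − 5P.
Supply slope: (137 − 151)/(48 − 55) = 2, so Qs = 2P + 41.
Without the tax, 384 − 5P = 2P + 41 gives 7P = 343, so P* = $49 and Q* = 139.
With the tax collected from buyers, demand (in seller-price terms) shifts: Qd = 384 − 5(P + 35).
Solving gives Q = 89 with buyers paying $59 and producers receiving $24 (the $35 wedge).
Per-ticket burden: buyers $10, producers $25.
Producers take the larger share because supply is less price-elastic here (demand slope 5 vs supply slope 2).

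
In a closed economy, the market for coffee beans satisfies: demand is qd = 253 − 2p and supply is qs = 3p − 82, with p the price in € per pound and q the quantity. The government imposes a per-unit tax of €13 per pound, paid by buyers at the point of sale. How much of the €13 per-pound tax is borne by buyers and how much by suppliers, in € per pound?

Before the tax: set 253 − 2p = 3p − 82 → p* = €67, q* = 119.
With the tax collected from buyers, demand (in seller-price terms) shifts: qd = 253 − 2(p + 13).
Solving gives q = 103.4 with buyers paying €74.8 and suppliers receiving €61.8 (the €13 wedge).
Burden on buyers: €7.8; on suppliers: €5.2. (They sum to €13.)

Buyers bear €7.8 per pound; suppliers bear €5.2 per pound.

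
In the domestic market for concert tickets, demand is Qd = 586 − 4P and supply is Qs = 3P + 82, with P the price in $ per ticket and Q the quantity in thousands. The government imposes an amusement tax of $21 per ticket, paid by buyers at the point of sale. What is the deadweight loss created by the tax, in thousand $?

Without the tax, 586 − 4P = 3P + 82 gives 7P = 504, so P* = $72 and Q* = 298.
With the tax collected from buyers, demand (in seller-price terms) shifts: Qd = 586 − 4(P + 21).
Solving gives Q = 262 with buyers paying $81 and sellers receiving $60 (the $21 wedge).
Quantity falls by |ΔQ| = |298 − 262| = 36.
DWL = ½ · t · |ΔQ| = ½ · 21 · 36 = $378.

Deadweight loss = $378 thousand.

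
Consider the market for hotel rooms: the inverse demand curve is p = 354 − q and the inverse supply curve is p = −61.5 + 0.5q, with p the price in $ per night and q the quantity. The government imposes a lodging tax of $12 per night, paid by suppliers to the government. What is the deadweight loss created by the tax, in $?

Rewrite in direct form: qd = 354 − p and qs = 2p + 123.
Without the tax, 354 − p = 2p + 123 gives 3p = 231, so p* = $77 and q* = 277.
With the tax collected from suppliers, supply shifts: qs = 2(p − 12) + 123.
New equilibrium: consumers pay $85, suppliers receive $73, q = 269. (Wedge: pb − ps = 12.)
Quantity falls by |ΔQ| = |277 − 269| = 8.
DWL = ½ · t · |ΔQ| = ½ · 12 · 8 = $48.

Deadweight loss = $48.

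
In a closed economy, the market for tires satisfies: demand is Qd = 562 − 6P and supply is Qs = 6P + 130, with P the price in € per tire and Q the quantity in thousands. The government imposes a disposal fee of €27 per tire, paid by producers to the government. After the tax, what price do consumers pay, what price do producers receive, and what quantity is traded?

Consumers pay €49.5; producers receive €22.5; quantity = 265.

Before the tax: set 562 − 6P = 6P + 130 → P* = €36, Q* = 346.
With the tax collected from producers, supply shifts: Qs = 6(P − 27) + 130.
Solving gives Q = 265 with consumers paying €49.5 and producers receiving €22.5 (the €27 wedge).
The less price-elastic side of the market bears the larger share of a per-unit tax.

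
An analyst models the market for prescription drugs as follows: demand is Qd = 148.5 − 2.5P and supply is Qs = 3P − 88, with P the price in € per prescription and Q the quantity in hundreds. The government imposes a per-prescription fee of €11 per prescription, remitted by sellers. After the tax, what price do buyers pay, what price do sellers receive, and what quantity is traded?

Buyers pay €49; sellers receive €38; quantity = 26.

Before the tax: set 148.5 − 2.5P = 3P − 88 → P* = €43, Q* = 41.
With the tax collected from sellers, supply shifts: Qs = 3(P − 11) − 88.
Solving gives Q = 26 with buyers paying €49 and sellers receiving €38 (the €11 wedge).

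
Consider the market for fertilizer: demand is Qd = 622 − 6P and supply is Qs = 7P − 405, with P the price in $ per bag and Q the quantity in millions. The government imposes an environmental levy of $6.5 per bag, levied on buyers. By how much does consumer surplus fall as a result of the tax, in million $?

Before the tax: set 622 − 6P = 7P − 405 → P* = $79, Q* = 148.
With the tax collected from buyers, demand (in seller-price terms) shifts: Qd = 622 − 6(P + 6.5).
Solving gives Q = 127 with buyers paying $82.5 and producers receiving $76 (the $6.5 wedge).
ΔCS is the trapezoid between Q = 127 and Q = 148 of height $3.5: ½ · (148 + 127) · 3.5 = $481.25.

Consumer surplus falls by $481.25 million.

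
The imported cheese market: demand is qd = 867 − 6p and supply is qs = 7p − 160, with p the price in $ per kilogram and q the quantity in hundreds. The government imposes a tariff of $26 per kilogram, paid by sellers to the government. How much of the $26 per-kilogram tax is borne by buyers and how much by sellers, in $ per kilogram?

Buyers bear $14 per kilogram; sellers bear $12 per kilogram.

Before the tax: set 867 − 6p = 7p − 160 → p* = $79, q* = 393.
With the tax collected from sellers, supply shifts: qs = 7(p − 26) − 160.
New equilibrium: buyers pay $93, sellers receive $67, q = 309. (Wedge: pb − ps = 26.)
Burden on buyers: $14; on sellers: $12. (They sum to $26.)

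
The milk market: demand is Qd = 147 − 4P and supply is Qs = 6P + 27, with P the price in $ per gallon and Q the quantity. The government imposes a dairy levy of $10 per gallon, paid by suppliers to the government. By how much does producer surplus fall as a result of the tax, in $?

Before the tax: set 147 − 4P = 6P + 27 → P* = $12, Q* = 99.
With the tax collected from suppliers, supply shifts: Qs = 6(P − 10) + 27.
Solving gives Q = 75 with consumers paying $18 and suppliers receiving $8 (the $10 wedge).
ΔPS is the trapezoid between Q = 75 and Q = 99 of height $4: ½ · (99 + 75) · 4 = $348.

Producer surplus falls by $348.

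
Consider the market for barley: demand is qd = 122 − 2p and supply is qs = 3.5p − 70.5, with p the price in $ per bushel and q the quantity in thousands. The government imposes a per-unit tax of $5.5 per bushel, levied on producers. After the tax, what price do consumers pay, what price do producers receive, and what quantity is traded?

Consumers pay $38.5; producers receive $33; quantity = 45.

Before the tax: set 122 − 2p = 3.5p − 70.5 → p* = $35, q* = 52.
With the tax collected from producers, supply shifts: qs = 3.5(p − 5.5) − 70.5.
New equilibrium: consumers pay $38.5, producers receive $33, q = 45. (Wedge: pb − ps = 5.5.)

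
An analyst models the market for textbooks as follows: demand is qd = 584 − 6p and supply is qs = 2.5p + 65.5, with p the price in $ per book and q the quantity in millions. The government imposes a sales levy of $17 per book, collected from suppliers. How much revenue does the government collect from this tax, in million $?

Tax revenue = $3196 million.

Before the tax: set 584 − 6p = 2.5p + 65.5 → p* = $61, q* = 218.
With the tax collected from suppliers, supply shifts: qs = 2.5(p − 17) + 65.5.
New equilibrium: consumers pay $66, suppliers receive $49, q = 188. (Wedge: pb − ps = 17.)
Revenue = t · Q = 17 · 188 = $3196.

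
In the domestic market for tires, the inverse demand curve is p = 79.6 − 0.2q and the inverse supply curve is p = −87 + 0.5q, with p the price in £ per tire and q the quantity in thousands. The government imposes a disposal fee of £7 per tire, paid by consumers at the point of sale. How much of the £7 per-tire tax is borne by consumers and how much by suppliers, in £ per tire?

Inverting to q(p) form: qd = 398 − 5p; qs = 2p + 174.
Without the tax, 398 − 5p = 2p + 174 gives 7p = 224, so p* = £32 and q* = 238.
With the tax collected from consumers, demand (in seller-price terms) shifts: qd = 398 − 5(p + 7).
Solving gives q = 228 with consumers paying £34 and suppliers receiving £27 (the £7 wedge).
Burden on consumers: £2; on suppliers: £5. (They sum to £7.)
The less price-elastic side of the market bears the larger share of a per-unit tax.

Consumers bear £2 per tire; suppliers bear £5 per tire.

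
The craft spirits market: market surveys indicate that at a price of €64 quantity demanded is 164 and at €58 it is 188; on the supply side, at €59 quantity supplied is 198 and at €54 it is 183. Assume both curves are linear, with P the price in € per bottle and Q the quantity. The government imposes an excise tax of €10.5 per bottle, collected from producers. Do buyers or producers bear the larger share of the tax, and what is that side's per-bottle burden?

Producers bear the larger share: €6 per bottle.

Demand slope: (188 − 164)/(58 − 64) = -4, so Qd = 420 − 4P.
Supply slope: (183 − 198)/(54 − 59) = 3, so Qs = 3P + 21.
Without the tax, 420 − 4P = 3P + 21 gives 7P = 399, so P* = €57 and Q* = 192.
With the tax collected from producers, supply shifts: Qs = 3(P − 10.5) + 21.
Solving gives Q = 174 with buyers paying €61.5 and producers receiving €51 (the €10.5 wedge).
Per-bottle burden: buyers €4.5, producers €6.
Producers take the larger share because supply is less price-elastic here (demand slope 4 vs supply slope 3).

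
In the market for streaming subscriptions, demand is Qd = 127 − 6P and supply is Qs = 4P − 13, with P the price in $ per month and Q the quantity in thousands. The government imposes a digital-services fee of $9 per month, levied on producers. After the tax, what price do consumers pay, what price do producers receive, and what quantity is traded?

Before the tax: set 127 − 6P = 4P − 13 → P* = $14, Q* = 43.
With the tax collected from producers, supply shifts: Qs = 4(P − 9) − 13.
Solving gives Q = 21.4 with consumers paying $17.6 and producers receiving $8.6 (the $9 wedge).
The less price-elastic side of the market bears the larger share of a per-unit tax.

Consumers pay $17.6; producers receive $8.6; quantity = 21.4.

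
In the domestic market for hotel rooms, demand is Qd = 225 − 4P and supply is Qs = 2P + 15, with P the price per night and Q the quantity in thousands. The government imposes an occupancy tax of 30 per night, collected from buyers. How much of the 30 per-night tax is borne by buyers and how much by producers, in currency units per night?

Buyers bear 10 per night; producers bear 20 per night.

Without the tax, 225 − 4P = 2P + 15 gives 6P = 210, so P* = 35 and Q* = 85.
With the tax collected from buyers, demand (in seller-price terms) shifts: Qd = 225 − 4(P + 30).
Solving gives Q = 45 with buyers paying 45 and producers receiving 15 (the 30 wedge).
Burden on buyers: 10; on producers: 20. (They sum to 30.)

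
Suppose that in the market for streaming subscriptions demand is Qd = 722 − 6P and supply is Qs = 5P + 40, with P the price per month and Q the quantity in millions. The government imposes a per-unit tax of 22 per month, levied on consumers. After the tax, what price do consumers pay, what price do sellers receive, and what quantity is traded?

Consumers pay 72; sellers receive 50; quantity = 290.

Without the tax, 722 − 6P = 5P + 40 gives 11P = 682, so P* = 62 and Q* = 350.
With the tax collected from consumers, demand (in seller-price terms) shifts: Qd = 722 − 6(P + 22).
Solving gives Q = 290 with consumers paying 72 and sellers receiving 50 (the 22 wedge).
The less price-elastic side of the market bears the larger share of a per-unit tax.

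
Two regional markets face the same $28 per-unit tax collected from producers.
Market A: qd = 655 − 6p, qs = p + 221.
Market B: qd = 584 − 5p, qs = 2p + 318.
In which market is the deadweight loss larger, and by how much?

Market B, by $224.

Market A: pre-tax p* = $62, q* = 283; post-tax q = 259; deadweight loss = $336.
Market B: pre-tax p* = $38, q* = 394; post-tax q = 354; deadweight loss = $560.
Difference: $336 vs $560 → market B is larger by $224.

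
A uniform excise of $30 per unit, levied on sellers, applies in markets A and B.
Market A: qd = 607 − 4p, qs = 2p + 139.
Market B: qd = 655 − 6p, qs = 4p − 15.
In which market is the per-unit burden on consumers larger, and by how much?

Market A: pre-tax p* = $78, q* = 295; post-tax q = 255; per-unit burden on consumers = $10.
Market B: pre-tax p* = $67, q* = 253; post-tax q = 181; per-unit burden on consumers = $12.
Difference: $10 vs $12 → market B is larger by $2.

Market B, by $2.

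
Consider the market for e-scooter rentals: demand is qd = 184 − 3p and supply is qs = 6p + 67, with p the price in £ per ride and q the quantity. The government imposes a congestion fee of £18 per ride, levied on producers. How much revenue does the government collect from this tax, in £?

Without the tax, 184 − 3p = 6p + 67 gives 9p = 117, so p* = £13 and q* = 145.
With the tax collected from producers, supply shifts: qs = 6(p − 18) + 67.
Solving gives q = 109 with buyers paying £25 and producers receiving £7 (the £18 wedge).
Revenue = t · Q = 18 · 109 = £1962.

Tax revenue = £1962.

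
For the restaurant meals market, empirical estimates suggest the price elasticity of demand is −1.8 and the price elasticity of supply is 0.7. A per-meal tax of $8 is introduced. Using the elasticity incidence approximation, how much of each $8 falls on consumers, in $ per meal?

Consumers bear ≈ $2.24 per meal.

Incidence ratio: consumers' share ≈ εs / (εs + |εd|) = 0.7 / (0.7 + 1.8) = 0.28.
So consumers bear ≈ 0.28 × $8 = $2.24; sellers bear $5.76.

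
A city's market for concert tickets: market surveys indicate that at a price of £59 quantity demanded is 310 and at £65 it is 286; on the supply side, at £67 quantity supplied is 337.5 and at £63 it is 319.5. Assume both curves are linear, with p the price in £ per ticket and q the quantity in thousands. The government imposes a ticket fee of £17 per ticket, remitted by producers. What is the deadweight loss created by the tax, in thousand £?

Deadweight loss = £306 thousand.

Demand slope: (286 − 310)/(65 − 59) = -4, so qd = 546 − 4p.
Supply slope: (319.5 − 337.5)/(63 − 67) = 4.5, so qs = 4.5p + 36.
Before the tax: set 546 − 4p = 4.5p + 36 → p* = £60, q* = 306.
With the tax collected from producers, supply shifts: qs = 4.5(p − 17) + 36.
New equilibrium: buyers pay £69, producers receive £52, q = 270. (Wedge: pb − ps = 17.)
Quantity falls by |ΔQ| = |306 − 270| = 36.
DWL = ½ · t · |ΔQ| = ½ · 17 · 36 = £306.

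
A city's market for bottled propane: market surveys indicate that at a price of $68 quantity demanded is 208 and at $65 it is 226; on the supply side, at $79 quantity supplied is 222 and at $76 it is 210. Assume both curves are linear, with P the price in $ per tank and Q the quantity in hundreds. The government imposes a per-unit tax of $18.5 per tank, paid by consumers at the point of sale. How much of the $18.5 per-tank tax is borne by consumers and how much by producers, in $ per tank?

Demand slope: (226 − 208)/(65 − 68) = -6, so Qd = 616 − 6P.
Supply slope: (210 − 222)/(76 − 79) = 4, so Qs = 4P − 94.
Before the tax: set 616 − 6P = 4P − 94 → P* = $71, Q* = 190.
With the tax collected from consumers, demand (in seller-price terms) shifts: Qd = 616 − 6(P + 18.5).
New equilibrium: consumers pay $78.4, producers receive $59.9, Q = 145.6. (Wedge: Pb − Ps = 18.5.)
Burden on consumers: $7.4; on producers: $11.1. (They sum to $18.5.)
The less price-elastic side of the market bears the larger share of a per-unit tax.

Consumers bear $7.4 per tank; producers bear $11.1 per tank.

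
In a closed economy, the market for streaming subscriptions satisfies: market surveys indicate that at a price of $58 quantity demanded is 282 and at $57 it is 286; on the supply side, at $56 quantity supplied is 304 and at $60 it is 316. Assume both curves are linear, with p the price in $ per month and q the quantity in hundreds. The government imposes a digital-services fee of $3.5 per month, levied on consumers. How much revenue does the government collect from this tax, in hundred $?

Tax revenue = $1022 hundred.

Demand slope: (286 − 282)/(57 − 58) = -4, so qd = 514 − 4p.
Supply slope: (316 − 304)/(60 − 56) = 3, so qs = 3p + 136.
Before the tax: set 514 − 4p = 3p + 136 → p* = $54, q* = 298.
With the tax collected from consumers, demand (in seller-price terms) shifts: qd = 514 − 4(p + 3.5).
New equilibrium: consumers pay $55.5, suppliers receive $52, q = 292. (Wedge: pb − ps = 3.5.)
Revenue = t · Q = 3.5 · 292 = $1022.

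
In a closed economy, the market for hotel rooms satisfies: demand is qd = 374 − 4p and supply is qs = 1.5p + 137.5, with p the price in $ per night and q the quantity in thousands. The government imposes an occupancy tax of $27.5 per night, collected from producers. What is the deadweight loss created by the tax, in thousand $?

Before the tax: set 374 − 4p = 1.5p + 137.5 → p* = $43, q* = 202.
With the tax collected from producers, supply shifts: qs = 1.5(p − 27.5) + 137.5.
New equilibrium: consumers pay $50.5, producers receive $23, q = 172. (Wedge: pb − ps = 27.5.)
Quantity falls by |ΔQ| = |202 − 172| = 30.
DWL = ½ · t · |ΔQ| = ½ · 27.5 · 30 = $412.5.

Deadweight loss = $412.5 thousand.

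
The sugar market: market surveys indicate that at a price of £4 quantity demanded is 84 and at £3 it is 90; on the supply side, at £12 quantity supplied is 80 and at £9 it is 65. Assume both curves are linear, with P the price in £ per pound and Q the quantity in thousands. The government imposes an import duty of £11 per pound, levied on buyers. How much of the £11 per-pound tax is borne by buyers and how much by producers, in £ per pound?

Demand slope: (90 − 84)/(3 − 4) = -6, so Qd = 108 − 6P.
Supply slope: (65 − 80)/(9 − 12) = 5, so Qs = 5P + 20.
Without the tax, 108 − 6P = 5P + 20 gives 11P = 88, so P* = £8 and Q* = 60.
With the tax collected from buyers, demand (in seller-price terms) shifts: Qd = 108 − 6(P + 11).
Solving gives Q = 30 with buyers paying £13 and producers receiving £2 (the £11 wedge).
Burden on buyers: £5; on producers: £6. (They sum to £11.)
The less price-elastic side of the market bears the larger share of a per-unit tax.

Buyers bear £5 per pound; producers bear £6 per pound.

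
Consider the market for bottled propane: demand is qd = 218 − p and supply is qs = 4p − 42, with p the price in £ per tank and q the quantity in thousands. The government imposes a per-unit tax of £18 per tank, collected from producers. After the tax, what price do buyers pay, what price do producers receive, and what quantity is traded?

Buyers pay £66.4; producers receive £48.4; quantity = 151.6.

Before the tax: set 218 − p = 4p − 42 → p* = £52, q* = 166.
With the tax collected from producers, supply shifts: qs = 4(p − 18) − 42.
New equilibrium: buyers pay £66.4, producers receive £48.4, q = 151.6. (Wedge: pb − ps = 18.)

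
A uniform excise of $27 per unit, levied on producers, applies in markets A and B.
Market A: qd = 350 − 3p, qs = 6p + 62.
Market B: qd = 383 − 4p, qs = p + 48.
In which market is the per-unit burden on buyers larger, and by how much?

Market A, by $12.6.

Market A: pre-tax p* = $32, q* = 254; post-tax q = 200; per-unit burden on buyers = $18.
Market B: pre-tax p* = $67, q* = 115; post-tax q = 93.4; per-unit burden on buyers = $5.4.
Difference: $18 vs $5.4 → market A is larger by $12.6.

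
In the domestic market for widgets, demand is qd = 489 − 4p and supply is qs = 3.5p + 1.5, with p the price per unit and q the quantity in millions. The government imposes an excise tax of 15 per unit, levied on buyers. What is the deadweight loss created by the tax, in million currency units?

Deadweight loss = 210 million.

Before the tax: set 489 − 4p = 3.5p + 1.5 → p* = 65, q* = 229.
With the tax collected from buyers, demand (in seller-price terms) shifts: qd = 489 − 4(p + 15).
New equilibrium: buyers pay 72, producers receive 57, q = 201. (Wedge: pb − ps = 15.)
Quantity falls by |ΔQ| = |229 − 201| = 28.
DWL = ½ · t · |ΔQ| = ½ · 15 · 28 = 210.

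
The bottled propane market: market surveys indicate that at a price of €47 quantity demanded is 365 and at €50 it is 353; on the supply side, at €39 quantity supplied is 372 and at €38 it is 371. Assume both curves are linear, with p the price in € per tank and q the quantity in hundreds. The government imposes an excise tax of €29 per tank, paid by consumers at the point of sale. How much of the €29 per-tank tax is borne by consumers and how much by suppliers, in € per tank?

Demand slope: (353 − 365)/(50 − 47) = -4, so qd = 553 − 4p.
Supply slope: (371 − 372)/(38 − 39) = 1, so qs = p + 333.
Before the tax: set 553 − 4p = p + 333 → p* = €44, q* = 377.
With the tax collected from consumers, demand (in seller-price terms) shifts: qd = 553 − 4(p + 29).
New equilibrium: consumers pay €49.8, suppliers receive €20.8, q = 353.8. (Wedge: pb − ps = 29.)
Burden on consumers: €5.8; on suppliers: €23.2. (They sum to €29.)
The less price-elastic side of the market bears the larger share of a per-unit tax.

Consumers bear €5.8 per tank; suppliers bear €23.2 per tank.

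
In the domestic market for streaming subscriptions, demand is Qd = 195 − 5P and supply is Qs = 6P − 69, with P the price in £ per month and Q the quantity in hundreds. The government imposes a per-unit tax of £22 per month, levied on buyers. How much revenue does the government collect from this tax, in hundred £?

Tax revenue = £330 hundred.

Without the tax, 195 − 5P = 6P − 69 gives 11P = 264, so P* = £24 and Q* = 75.
With the tax collected from buyers, demand (in seller-price terms) shifts: Qd = 195 − 5(P + 22).
Solving gives Q = 15 with buyers paying £36 and suppliers receiving £14 (the £22 wedge).
Revenue = t · Q = 22 · 15 = £330.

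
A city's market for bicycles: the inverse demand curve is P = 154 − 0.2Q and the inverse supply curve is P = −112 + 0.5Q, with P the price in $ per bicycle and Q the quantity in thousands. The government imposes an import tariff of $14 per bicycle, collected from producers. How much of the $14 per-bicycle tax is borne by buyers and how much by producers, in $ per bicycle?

Buyers bear $4 per bicycle; producers bear $10 per bicycle.

Inverting to Q(P) form: Qd = 770 − 5P; Qs = 2P + 224.
Without the tax, 770 − 5P = 2P + 224 gives 7P = 546, so P* = $78 and Q* = 380.
With the tax collected from producers, supply shifts: Qs = 2(P − 14) + 224.
New equilibrium: buyers pay $82, producers receive $68, Q = 360. (Wedge: Pb − Ps = 14.)
Burden on buyers: $4; on producers: $10. (They sum to $14.)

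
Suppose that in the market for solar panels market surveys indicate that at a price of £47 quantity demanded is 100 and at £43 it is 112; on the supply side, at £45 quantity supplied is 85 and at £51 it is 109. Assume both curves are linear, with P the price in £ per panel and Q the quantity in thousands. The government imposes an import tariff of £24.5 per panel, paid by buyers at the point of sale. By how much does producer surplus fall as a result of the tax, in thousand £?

Producer surplus falls by £798 thousand.

Demand slope: (112 − 100)/(43 − 47) = -3, so Qd = 241 − 3P.
Supply slope: (109 − 85)/(51 − 45) = 4, so Qs = 4P − 95.
Before the tax: set 241 − 3P = 4P − 95 → P* = £48, Q* = 97.
With the tax collected from buyers, demand (in seller-price terms) shifts: Qd = 241 − 3(P + 24.5).
New equilibrium: buyers pay £62, sellers receive £37.5, Q = 55. (Wedge: Pb − Ps = 24.5.)
ΔPS is the trapezoid between Q = 55 and Q = 97 of height £10.5: ½ · (97 + 55) · 10.5 = £798.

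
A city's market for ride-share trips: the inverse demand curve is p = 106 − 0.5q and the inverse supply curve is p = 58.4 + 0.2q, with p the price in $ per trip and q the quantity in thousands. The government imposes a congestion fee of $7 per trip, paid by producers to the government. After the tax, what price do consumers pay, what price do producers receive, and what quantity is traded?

Inverting to q(p) form: qd = 212 − 2p; qs = 5p − 292.
Without the tax, 212 − 2p = 5p − 292 gives 7p = 504, so p* = $72 and q* = 68.
With the tax collected from producers, supply shifts: qs = 5(p − 7) − 292.
Solving gives q = 58 with consumers paying $77 and producers receiving $70 (the $7 wedge).

Consumers pay $77; producers receive $70; quantity = 58.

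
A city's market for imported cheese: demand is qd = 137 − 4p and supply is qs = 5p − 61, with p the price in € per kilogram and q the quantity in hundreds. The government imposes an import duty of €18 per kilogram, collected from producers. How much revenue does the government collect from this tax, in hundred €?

Tax revenue = €162 hundred.

Without the tax, 137 − 4p = 5p − 61 gives 9p = 198, so p* = €22 and q* = 49.
With the tax collected from producers, supply shifts: qs = 5(p − 18) − 61.
New equilibrium: consumers pay €32, producers receive €14, q = 9. (Wedge: pb − ps = 18.)
Revenue = t · Q = 18 · 9 = €162.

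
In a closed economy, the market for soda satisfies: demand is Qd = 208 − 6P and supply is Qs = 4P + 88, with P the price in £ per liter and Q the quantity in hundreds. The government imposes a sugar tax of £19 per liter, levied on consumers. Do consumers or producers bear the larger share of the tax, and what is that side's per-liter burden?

Without the tax, 208 − 6P = 4P + 88 gives 10P = 120, so P* = £12 and Q* = 136.
With the tax collected from consumers, demand (in seller-price terms) shifts: Qd = 208 − 6(P + 19).
New equilibrium: consumers pay £19.6, producers receive £0.6, Q = 90.4. (Wedge: Pb − Ps = 19.)
Per-liter burden: consumers £7.6, producers £11.4.
Producers take the larger share because supply is less price-elastic here (demand slope 6 vs supply slope 4).
The less price-elastic side of the market bears the larger share of a per-unit tax.

Producers bear the larger share: £11.4 per liter.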